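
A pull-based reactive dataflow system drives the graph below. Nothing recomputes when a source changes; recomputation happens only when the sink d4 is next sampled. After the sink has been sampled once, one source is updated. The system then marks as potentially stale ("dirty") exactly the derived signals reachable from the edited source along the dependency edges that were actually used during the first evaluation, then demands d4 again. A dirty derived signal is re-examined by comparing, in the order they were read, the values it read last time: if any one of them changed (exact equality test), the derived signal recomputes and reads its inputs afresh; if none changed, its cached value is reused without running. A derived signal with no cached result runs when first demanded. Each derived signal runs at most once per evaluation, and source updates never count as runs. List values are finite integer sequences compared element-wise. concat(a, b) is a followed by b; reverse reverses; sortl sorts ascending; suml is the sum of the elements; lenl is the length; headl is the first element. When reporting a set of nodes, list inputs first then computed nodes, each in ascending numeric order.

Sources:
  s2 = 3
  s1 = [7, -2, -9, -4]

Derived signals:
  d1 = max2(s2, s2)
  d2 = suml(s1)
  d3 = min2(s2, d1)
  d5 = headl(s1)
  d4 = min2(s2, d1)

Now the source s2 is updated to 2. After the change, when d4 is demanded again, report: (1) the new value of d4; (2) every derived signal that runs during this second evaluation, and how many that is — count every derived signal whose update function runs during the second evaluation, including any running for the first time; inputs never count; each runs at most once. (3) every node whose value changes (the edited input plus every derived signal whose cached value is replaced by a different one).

First evaluation (everything demanded from the output):
  d1 = max2(3, 3) = 3
  d4 = min2(3, 3) = 3

Propagation after the edit:
  d1: runs — s2 3->2; s2 3->2; result 2.
  d4: runs — s2 3->2; d1 3->2; result 2.

New value of d4: 2.
Derived signals that run: d1, d4 — 2 in total.
Values that change: s2, d1, d4.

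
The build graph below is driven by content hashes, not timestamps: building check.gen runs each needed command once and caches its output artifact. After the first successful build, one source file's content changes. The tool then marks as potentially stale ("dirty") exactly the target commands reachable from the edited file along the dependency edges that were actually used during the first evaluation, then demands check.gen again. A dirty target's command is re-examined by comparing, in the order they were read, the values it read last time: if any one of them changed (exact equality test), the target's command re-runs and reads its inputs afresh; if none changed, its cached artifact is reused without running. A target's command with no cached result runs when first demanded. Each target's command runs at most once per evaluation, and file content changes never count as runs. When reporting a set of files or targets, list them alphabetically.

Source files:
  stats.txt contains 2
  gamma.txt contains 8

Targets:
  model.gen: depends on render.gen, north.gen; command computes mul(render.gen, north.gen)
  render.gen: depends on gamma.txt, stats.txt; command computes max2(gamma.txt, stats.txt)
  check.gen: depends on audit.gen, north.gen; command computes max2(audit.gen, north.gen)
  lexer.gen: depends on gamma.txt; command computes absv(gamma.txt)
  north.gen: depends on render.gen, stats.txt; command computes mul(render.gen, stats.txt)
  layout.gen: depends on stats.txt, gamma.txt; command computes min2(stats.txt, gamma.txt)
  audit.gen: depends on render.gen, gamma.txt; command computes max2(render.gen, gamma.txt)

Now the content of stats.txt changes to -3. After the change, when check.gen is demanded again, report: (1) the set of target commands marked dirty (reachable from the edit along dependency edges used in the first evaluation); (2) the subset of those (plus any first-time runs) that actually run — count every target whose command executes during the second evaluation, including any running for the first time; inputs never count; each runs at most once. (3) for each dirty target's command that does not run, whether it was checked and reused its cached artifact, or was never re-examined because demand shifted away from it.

Initial pass — values computed on the first demand:
  render.gen = max2(8, 2) = 8
  audit.gen = max2(8, 8) = 8
  north.gen = mul(8, 2) = 16
  check.gen = max2(8, 16) = 16

Second demand — change propagation:
  render.gen: re-runs because stats.txt 2->-3; new result 8 (unchanged).
  audit.gen: re-examined; everything it read last time is the same (render.gen unchanged, gamma.txt unchanged) — cache 8 kept, no run.
  north.gen: re-runs because stats.txt 2->-3; new result -24.
  check.gen: re-runs because north.gen 16->-24; new result 8.

The important point: at audit.gen every value read last time is unchanged, so the dirty flag clears without a run.

Dirty set: audit.gen, check.gen, north.gen, render.gen.
Run set: check.gen, north.gen, render.gen (3 run).
Re-examined without running (cache reused): audit.gen.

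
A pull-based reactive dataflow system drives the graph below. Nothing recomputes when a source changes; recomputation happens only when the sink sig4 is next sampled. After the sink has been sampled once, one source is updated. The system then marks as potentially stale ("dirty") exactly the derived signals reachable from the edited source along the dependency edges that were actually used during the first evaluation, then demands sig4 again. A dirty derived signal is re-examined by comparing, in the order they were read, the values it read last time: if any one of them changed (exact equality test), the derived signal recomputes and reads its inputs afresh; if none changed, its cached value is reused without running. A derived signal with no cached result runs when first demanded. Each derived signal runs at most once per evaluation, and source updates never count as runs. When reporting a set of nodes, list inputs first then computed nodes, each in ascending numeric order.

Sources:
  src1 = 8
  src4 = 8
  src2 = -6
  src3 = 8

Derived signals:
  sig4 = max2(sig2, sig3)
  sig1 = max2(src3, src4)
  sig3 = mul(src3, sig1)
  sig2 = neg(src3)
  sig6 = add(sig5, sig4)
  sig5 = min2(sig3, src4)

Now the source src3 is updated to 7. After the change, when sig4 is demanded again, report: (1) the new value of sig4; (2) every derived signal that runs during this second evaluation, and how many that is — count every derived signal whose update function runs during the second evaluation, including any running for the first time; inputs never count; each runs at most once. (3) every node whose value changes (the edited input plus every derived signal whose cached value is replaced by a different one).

First evaluation (everything demanded from the output):
  sig1 = max2(8, 8) = 8
  sig2 = neg(8) = -8
  sig3 = mul(8, 8) = 64
  sig4 = max2(-8, 64) = 64

Propagation after the edit:
  sig1: runs — src3 8->7; result 8 (same value as before).
  sig2: runs — src3 8->7; result -7.
  sig3: runs — src3 8->7; result 56.
  sig4: runs — sig2 -8->-7; sig3 64->56; result 56.

New value of sig4: 56.
Derived signals that run: sig1, sig2, sig3, sig4 — 4 in total.
Values that change: src3, sig2, sig3, sig4.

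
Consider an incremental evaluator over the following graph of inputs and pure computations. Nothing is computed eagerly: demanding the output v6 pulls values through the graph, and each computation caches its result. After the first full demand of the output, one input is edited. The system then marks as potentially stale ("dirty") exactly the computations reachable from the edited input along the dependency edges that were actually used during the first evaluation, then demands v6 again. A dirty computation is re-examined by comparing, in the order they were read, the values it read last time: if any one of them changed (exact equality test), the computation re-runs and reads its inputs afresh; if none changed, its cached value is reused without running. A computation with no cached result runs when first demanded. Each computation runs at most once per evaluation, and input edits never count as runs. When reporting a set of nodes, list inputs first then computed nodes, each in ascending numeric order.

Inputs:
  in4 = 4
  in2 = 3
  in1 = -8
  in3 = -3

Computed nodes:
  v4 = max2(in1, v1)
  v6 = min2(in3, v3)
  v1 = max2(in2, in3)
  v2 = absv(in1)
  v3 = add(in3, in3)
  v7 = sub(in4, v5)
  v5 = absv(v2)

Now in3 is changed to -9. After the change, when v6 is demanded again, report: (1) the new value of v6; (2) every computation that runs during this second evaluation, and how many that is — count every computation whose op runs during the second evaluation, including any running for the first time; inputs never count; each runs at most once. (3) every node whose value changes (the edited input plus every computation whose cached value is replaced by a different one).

Initial pass — values computed on the first demand:
  v3 = add(-3, -3) = -6
  v6 = min2(-3, -6) = -6

Second demand — change propagation:
  v3: re-runs because in3 -3->-9; in3 -3->-9; new result -18.
  v6: re-runs because in3 -3->-9; v3 -6->-18; new result -18.

v6 now evaluates to -18.
Run set: v3, v6 (2 run).
Changed values: in3, v3, v6.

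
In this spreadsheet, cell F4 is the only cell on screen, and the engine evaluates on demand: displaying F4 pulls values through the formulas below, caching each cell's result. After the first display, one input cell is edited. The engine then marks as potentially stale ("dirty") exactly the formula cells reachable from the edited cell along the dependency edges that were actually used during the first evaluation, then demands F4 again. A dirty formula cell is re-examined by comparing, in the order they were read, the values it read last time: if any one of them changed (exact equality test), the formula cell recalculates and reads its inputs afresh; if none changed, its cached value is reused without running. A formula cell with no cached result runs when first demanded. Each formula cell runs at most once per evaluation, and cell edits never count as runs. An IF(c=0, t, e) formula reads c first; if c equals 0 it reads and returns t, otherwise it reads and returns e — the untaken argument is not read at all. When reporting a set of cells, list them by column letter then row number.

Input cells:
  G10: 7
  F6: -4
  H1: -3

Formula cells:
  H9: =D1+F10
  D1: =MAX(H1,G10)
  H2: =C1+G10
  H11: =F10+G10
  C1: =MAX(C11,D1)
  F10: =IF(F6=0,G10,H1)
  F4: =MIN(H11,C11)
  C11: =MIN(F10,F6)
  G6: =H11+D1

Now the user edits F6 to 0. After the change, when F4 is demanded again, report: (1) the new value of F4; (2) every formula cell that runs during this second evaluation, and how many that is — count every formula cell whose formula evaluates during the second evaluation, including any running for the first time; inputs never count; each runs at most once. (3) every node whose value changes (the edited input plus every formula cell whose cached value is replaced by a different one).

F4 now evaluates to 0.
Run set: C11, F4, F10, H11 (4 run).
Changed values: C11, F4, F6, F10, H11.

Initial pass — values computed on the first demand:
  F10 = IF(F6=0: F6=-4 -> else branch H1) = -3
  C11 = MIN(-3, -4) = -4
  H11 = -3 + 7 = 4
  F4 = MIN(4, -4) = -4

Second demand — change propagation:
  F10: re-runs because F6 -4->0; new result 7.
  C11: re-runs because F10 -3->7; F6 -4->0; new result 0.
  H11: re-runs because F10 -3->7; new result 14.
  F4: re-runs because H11 4->14; C11 -4->0; new result 0.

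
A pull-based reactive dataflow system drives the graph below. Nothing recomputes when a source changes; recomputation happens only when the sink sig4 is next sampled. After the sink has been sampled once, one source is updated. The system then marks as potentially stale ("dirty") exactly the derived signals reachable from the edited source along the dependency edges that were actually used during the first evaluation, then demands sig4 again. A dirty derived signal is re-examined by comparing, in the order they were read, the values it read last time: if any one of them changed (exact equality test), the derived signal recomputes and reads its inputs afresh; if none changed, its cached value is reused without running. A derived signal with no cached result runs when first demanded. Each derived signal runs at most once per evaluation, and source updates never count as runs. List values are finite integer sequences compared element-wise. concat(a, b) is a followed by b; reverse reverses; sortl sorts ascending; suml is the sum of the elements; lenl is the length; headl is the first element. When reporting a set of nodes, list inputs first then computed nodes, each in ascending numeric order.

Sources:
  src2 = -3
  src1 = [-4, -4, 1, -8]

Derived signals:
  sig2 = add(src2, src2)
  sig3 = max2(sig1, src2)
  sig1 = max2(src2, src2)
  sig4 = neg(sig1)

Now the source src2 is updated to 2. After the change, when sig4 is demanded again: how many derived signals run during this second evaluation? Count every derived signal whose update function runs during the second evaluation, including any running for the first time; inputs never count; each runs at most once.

First evaluation (everything demanded from the output):
  sig1 = max2(-3, -3) = -3
  sig4 = neg(-3) = 3

Propagation after the edit:
  sig1: runs — src2 -3->2; src2 -3->2; result 2.
  sig4: runs — sig1 -3->2; result -2.

Derived signals that run: sig1, sig4 — 2 in total.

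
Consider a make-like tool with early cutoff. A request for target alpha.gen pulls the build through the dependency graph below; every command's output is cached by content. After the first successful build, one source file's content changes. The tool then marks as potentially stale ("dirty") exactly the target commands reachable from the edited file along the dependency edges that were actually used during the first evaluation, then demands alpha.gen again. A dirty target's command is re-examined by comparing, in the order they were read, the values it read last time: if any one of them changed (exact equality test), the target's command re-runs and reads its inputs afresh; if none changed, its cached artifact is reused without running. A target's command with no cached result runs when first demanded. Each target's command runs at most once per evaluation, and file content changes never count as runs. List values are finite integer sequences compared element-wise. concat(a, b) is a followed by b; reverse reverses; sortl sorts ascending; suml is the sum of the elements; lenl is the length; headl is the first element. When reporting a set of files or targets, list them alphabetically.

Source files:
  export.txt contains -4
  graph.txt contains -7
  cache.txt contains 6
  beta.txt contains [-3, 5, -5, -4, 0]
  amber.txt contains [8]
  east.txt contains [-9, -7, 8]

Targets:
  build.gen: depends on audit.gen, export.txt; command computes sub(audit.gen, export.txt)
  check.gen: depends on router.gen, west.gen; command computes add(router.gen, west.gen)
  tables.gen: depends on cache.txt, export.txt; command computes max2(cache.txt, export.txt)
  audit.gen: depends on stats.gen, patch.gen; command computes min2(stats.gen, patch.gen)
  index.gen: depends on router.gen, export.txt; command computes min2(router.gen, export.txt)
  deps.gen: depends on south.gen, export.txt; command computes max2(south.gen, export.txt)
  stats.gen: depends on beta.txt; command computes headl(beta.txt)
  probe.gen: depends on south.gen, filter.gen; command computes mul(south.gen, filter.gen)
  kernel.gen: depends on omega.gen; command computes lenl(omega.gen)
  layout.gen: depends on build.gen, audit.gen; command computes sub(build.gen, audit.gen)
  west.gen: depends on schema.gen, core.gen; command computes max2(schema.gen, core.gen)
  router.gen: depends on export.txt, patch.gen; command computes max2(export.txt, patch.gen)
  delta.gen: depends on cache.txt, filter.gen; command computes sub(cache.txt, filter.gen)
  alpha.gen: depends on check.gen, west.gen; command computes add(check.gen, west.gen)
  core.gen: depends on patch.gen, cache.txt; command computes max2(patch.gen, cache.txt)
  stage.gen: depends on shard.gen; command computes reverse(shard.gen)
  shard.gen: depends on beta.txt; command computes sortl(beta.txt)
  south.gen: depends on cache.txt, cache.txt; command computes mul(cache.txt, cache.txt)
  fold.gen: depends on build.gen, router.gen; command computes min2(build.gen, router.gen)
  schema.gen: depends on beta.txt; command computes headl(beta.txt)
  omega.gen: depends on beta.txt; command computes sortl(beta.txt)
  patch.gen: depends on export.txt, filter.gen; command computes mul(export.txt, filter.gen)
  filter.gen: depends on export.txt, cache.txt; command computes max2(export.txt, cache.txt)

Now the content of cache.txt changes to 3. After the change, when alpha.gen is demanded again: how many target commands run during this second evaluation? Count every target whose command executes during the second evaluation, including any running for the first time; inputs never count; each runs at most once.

7 target commands run: alpha.gen, check.gen, core.gen, filter.gen, patch.gen, router.gen, west.gen.

First demand of the output computes:
  filter.gen = max2(-4, 6) = 6
  patch.gen = mul(-4, 6) = -24
  core.gen = max2(-24, 6) = 6
  router.gen = max2(-4, -24) = -4
  schema.gen = headl([-3, 5, -5, -4, 0]) = -3
  west.gen = max2(-3, 6) = 6
  check.gen = add(-4, 6) = 2
  alpha.gen = add(2, 6) = 8

After the edit, cleaning proceeds:
  filter.gen: a read changed (cache.txt 6->3) — executes, giving 3.
  patch.gen: a read changed (filter.gen 6->3) — executes, giving -12.
  core.gen: a read changed (patch.gen -24->-12; cache.txt 6->3) — executes, giving 3.
  router.gen: a read changed (patch.gen -24->-12) — executes, giving -4 — identical to its old value.
  west.gen: a read changed (core.gen 6->3) — executes, giving 3.
  check.gen: a read changed (west.gen 6->3) — executes, giving -1.
  alpha.gen: a read changed (check.gen 2->-1; west.gen 6->3) — executes, giving 2.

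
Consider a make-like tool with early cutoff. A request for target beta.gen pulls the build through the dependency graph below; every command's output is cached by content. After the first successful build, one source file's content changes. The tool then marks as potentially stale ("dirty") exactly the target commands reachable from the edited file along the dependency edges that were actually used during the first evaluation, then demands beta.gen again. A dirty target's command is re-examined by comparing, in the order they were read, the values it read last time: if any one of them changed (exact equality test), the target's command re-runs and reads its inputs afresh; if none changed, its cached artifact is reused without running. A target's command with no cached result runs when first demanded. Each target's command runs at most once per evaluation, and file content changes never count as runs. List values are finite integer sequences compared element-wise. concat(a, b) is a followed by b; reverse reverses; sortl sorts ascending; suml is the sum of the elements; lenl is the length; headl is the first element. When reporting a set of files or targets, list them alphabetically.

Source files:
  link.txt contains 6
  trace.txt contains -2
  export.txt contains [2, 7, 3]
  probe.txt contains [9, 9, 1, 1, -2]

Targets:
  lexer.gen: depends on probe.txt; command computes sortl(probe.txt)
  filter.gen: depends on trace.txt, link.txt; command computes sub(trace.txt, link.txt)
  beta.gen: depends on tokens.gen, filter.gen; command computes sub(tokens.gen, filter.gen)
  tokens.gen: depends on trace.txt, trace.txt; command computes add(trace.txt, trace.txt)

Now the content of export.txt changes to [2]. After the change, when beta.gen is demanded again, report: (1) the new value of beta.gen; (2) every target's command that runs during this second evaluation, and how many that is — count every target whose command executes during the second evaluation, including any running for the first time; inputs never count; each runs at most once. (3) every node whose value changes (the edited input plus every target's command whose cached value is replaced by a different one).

First demand of the output computes:
  filter.gen = sub(-2, 6) = -8
  tokens.gen = add(-2, -2) = -4
  beta.gen = sub(-4, -8) = 4

After the edit, cleaning proceeds:
  no node depends on export.txt at all; the second demand re-runs nothing.

Note the shortcut — nothing in the graph depends on export.txt at all, so no recomputation happens.

Demanding beta.gen again yields 4.
0 target commands run: none.
The nodes whose values change: export.txt.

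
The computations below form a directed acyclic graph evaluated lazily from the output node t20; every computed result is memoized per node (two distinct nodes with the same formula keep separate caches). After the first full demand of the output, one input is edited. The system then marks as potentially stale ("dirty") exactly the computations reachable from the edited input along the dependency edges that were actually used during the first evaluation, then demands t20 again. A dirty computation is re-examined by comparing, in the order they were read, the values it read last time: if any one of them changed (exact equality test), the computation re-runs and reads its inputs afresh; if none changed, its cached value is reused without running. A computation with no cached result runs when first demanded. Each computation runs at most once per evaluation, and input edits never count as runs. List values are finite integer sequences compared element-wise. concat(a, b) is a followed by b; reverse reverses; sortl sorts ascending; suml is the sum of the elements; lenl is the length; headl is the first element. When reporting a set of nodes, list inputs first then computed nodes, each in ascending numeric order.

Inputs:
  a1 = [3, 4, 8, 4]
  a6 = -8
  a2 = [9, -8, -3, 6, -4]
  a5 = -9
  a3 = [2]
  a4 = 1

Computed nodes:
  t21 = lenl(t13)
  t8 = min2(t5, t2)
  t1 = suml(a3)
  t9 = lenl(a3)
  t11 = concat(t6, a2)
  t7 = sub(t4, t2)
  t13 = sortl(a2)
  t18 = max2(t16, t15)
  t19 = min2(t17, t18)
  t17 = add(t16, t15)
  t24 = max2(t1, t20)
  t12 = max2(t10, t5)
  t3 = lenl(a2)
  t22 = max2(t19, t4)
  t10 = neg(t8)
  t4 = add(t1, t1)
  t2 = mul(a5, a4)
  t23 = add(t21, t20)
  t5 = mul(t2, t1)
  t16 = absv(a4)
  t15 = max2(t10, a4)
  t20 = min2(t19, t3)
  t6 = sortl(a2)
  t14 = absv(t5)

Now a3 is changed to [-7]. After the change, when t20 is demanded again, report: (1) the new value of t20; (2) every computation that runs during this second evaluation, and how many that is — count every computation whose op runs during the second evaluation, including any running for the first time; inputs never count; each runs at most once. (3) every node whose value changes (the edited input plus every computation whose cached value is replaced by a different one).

First demand of the output computes:
  t1 = suml([2]) = 2
  t2 = mul(-9, 1) = -9
  t3 = lenl([9, -8, -3, 6, -4]) = 5
  t5 = mul(-9, 2) = -18
  t8 = min2(-18, -9) = -18
  t10 = neg(-18) = 18
  t15 = max2(18, 1) = 18
  t16 = absv(1) = 1
  t17 = add(1, 18) = 19
  t18 = max2(1, 18) = 18
  t19 = min2(19, 18) = 18
  t20 = min2(18, 5) = 5

After the edit, cleaning proceeds:
  t1: a read changed (a3 [2]->[-7]) — executes, giving -7.
  t5: a read changed (t1 2->-7) — executes, giving 63.
  t8: a read changed (t5 -18->63) — executes, giving -9.
  t10: a read changed (t8 -18->-9) — executes, giving 9.
  t15: a read changed (t10 18->9) — executes, giving 9.
  t17: a read changed (t15 18->9) — executes, giving 10.
  t18: a read changed (t15 18->9) — executes, giving 9.
  t19: a read changed (t17 19->10; t18 18->9) — executes, giving 9.
  t20: a read changed (t19 18->9) — executes, giving 5 — identical to its old value.

Demanding t20 again yields 5.
9 computations run: t1, t5, t8, t10, t15, t17, t18, t19, t20.
The nodes whose values change: a3, t1, t5, t8, t10, t15, t17, t18, t19.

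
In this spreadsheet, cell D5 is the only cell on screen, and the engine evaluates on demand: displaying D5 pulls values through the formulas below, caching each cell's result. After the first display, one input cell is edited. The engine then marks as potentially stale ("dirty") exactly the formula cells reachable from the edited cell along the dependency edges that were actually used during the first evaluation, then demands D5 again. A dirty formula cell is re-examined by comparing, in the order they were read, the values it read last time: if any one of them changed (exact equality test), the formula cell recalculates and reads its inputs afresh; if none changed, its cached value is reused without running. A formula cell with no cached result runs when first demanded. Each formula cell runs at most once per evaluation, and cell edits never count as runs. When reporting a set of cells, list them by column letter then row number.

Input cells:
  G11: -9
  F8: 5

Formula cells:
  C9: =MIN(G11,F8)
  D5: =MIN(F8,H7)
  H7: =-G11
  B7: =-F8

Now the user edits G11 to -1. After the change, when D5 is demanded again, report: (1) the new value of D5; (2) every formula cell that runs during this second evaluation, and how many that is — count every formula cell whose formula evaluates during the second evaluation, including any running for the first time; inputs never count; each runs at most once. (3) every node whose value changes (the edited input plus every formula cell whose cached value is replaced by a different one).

D5 now evaluates to 1.
Run set: D5, H7 (2 run).
Changed values: D5, G11, H7.

Initial pass — values computed on the first demand:
  H7 = -(-9) = 9
  D5 = MIN(5, 9) = 5

Second demand — change propagation:
  H7: re-runs because G11 -9->-1; new result 1.
  D5: re-runs because H7 9->1; new result 1.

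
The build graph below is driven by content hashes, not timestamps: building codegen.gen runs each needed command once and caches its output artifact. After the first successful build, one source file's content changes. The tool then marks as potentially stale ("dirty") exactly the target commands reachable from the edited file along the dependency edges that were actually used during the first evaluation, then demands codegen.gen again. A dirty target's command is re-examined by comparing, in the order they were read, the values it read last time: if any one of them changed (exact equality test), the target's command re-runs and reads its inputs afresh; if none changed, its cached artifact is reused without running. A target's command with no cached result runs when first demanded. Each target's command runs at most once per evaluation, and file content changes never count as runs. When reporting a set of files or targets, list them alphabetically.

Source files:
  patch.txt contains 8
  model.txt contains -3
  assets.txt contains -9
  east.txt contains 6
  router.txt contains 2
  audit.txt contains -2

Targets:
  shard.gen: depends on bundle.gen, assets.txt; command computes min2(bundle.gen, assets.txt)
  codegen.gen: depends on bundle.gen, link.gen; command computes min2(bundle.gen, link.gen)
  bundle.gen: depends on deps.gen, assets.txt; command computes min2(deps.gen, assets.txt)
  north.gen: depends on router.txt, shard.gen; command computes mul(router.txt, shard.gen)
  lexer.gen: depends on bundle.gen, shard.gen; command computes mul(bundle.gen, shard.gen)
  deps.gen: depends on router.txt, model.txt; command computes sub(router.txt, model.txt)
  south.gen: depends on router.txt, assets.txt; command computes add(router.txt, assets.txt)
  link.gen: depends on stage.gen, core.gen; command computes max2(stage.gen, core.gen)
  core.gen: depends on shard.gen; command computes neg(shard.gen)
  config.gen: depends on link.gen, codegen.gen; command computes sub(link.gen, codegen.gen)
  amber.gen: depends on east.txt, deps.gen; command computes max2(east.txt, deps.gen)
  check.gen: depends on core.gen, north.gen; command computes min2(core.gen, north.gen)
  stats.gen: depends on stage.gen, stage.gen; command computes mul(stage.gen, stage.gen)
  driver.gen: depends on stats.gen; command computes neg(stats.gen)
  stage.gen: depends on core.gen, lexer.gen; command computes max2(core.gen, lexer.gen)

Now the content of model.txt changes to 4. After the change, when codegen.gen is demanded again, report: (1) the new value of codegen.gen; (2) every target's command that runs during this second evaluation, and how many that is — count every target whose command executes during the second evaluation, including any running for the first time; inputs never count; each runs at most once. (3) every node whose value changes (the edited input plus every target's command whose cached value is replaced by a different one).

Initial pass — values computed on the first demand:
  deps.gen = sub(2, -3) = 5
  bundle.gen = min2(5, -9) = -9
  shard.gen = min2(-9, -9) = -9
  core.gen = neg(-9) = 9
  lexer.gen = mul(-9, -9) = 81
  stage.gen = max2(9, 81) = 81
  link.gen = max2(81, 9) = 81
  codegen.gen = min2(-9, 81) = -9

Second demand — change propagation:
  deps.gen: re-runs because model.txt -3->4; new result -2.
  bundle.gen: re-runs because deps.gen 5->-2; new result -9 (unchanged).
  shard.gen: re-examined; everything it read last time is the same (bundle.gen unchanged, assets.txt unchanged) — cache -9 kept, no run.
  core.gen: re-examined; everything it read last time is the same (shard.gen unchanged) — cache 9 kept, no run.
  lexer.gen: re-examined; everything it read last time is the same (bundle.gen unchanged, shard.gen unchanged) — cache 81 kept, no run.
  stage.gen: re-examined; everything it read last time is the same (core.gen unchanged, lexer.gen unchanged) — cache 81 kept, no run.
  link.gen: re-examined; everything it read last time is the same (stage.gen unchanged, core.gen unchanged) — cache 81 kept, no run.
  codegen.gen: re-examined; everything it read last time is the same (bundle.gen unchanged, link.gen unchanged) — cache -9 kept, no run.

The important point: bundle.gen recomputes to an identical value, and the output ends up unchanged.

codegen.gen now evaluates to -9.
Run set: bundle.gen, deps.gen (2 run).
Changed values: deps.gen, model.txt.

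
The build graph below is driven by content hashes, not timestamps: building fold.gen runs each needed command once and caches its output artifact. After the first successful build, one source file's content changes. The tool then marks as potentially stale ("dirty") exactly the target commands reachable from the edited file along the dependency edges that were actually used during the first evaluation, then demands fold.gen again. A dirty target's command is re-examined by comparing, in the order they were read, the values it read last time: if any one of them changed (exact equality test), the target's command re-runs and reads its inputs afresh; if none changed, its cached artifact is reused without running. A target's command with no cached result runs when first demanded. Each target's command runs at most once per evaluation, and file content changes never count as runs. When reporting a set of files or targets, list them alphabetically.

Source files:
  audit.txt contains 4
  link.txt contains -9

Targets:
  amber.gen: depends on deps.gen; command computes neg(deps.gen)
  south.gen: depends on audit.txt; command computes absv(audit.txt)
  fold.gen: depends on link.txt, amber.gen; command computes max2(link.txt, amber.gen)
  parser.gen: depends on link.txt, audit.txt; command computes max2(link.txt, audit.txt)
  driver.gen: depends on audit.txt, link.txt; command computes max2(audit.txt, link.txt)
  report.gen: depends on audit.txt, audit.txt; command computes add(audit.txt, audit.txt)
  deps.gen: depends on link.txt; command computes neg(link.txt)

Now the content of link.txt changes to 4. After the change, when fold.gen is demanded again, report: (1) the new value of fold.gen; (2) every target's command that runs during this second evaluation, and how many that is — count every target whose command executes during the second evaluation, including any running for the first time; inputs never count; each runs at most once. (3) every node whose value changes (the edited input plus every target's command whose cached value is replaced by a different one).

fold.gen now evaluates to 4.
Run set: amber.gen, deps.gen, fold.gen (3 run).
Changed values: amber.gen, deps.gen, fold.gen, link.txt.

Initial pass — values computed on the first demand:
  deps.gen = neg(-9) = 9
  amber.gen = neg(9) = -9
  fold.gen = max2(-9, -9) = -9

Second demand — change propagation:
  deps.gen: re-runs because link.txt -9->4; new result -4.
  amber.gen: re-runs because deps.gen 9->-4; new result 4.
  fold.gen: re-runs because link.txt -9->4; amber.gen -9->4; new result 4.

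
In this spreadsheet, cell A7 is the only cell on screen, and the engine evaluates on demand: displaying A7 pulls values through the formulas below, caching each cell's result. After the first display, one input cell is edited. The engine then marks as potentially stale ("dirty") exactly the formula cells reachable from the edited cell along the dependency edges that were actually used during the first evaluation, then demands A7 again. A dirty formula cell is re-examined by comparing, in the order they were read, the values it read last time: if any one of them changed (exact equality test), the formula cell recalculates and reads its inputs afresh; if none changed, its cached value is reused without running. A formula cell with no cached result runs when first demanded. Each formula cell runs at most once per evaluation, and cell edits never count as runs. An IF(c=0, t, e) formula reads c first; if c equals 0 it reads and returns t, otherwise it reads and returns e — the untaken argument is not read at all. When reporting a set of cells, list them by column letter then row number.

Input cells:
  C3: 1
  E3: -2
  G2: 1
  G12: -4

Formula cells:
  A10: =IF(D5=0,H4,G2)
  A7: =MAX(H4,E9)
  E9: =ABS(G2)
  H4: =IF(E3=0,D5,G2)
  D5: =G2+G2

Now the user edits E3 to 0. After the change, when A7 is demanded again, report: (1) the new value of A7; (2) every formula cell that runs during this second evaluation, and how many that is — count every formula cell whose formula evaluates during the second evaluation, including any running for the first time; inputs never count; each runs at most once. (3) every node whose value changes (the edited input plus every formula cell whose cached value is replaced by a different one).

A7 now evaluates to 2.
Run set: A7, D5, H4 (3 run).
Changed values: A7, E3, H4.
The important point: the flipped condition pulls in fresh nodes; D5 runs for the first time.

Initial pass — values computed on the first demand:
  E9 = ABS(1) = 1
  H4 = IF(E3=0: E3=-2 -> else branch G2) = 1
  A7 = MAX(1, 1) = 1

Second demand — change propagation:
  D5: newly demanded (no cache) — executes and yields 2.
  H4: re-runs because E3 -2->0; new result 2.
  A7: re-runs because H4 1->2; new result 2.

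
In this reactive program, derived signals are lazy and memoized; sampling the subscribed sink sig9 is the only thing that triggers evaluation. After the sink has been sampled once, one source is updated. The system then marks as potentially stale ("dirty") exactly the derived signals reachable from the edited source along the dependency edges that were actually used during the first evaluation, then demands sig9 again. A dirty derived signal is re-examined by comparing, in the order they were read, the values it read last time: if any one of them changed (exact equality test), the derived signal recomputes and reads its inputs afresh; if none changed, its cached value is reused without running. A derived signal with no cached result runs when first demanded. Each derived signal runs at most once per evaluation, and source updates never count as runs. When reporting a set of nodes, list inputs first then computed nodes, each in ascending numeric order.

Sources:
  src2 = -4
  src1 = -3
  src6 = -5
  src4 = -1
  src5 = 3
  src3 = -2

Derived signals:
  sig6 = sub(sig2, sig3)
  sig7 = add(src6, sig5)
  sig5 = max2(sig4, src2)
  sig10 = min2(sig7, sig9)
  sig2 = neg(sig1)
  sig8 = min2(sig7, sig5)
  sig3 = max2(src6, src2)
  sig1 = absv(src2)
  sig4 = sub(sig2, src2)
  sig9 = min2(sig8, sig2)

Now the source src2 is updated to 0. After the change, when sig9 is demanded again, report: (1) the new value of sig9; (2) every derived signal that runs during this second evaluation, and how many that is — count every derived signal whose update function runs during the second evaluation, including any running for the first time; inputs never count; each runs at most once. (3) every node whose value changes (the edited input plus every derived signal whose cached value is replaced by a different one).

Demanding sig9 again yields -5.
5 derived signals run: sig1, sig2, sig4, sig5, sig9.
The nodes whose values change: src2, sig1, sig2.
Note where the cutoff bites: sig7 is checked, finds nothing changed, and keeps its cache.

First demand of the output computes:
  sig1 = absv(-4) = 4
  sig2 = neg(4) = -4
  sig4 = sub(-4, -4) = 0
  sig5 = max2(0, -4) = 0
  sig7 = add(-5, 0) = -5
  sig8 = min2(-5, 0) = -5
  sig9 = min2(-5, -4) = -5

After the edit, cleaning proceeds:
  sig1: a read changed (src2 -4->0) — executes, giving 0.
  sig2: a read changed (sig1 4->0) — executes, giving 0.
  sig4: a read changed (sig2 -4->0; src2 -4->0) — executes, giving 0 — identical to its old value.
  sig5: a read changed (src2 -4->0) — executes, giving 0 — identical to its old value.
  sig7: dirty, but its reads are unchanged (src6 unchanged, sig5 unchanged); cached -5 stands.
  sig8: dirty, but its reads are unchanged (sig7 unchanged, sig5 unchanged); cached -5 stands.
  sig9: a read changed (sig2 -4->0) — executes, giving -5 — identical to its old value.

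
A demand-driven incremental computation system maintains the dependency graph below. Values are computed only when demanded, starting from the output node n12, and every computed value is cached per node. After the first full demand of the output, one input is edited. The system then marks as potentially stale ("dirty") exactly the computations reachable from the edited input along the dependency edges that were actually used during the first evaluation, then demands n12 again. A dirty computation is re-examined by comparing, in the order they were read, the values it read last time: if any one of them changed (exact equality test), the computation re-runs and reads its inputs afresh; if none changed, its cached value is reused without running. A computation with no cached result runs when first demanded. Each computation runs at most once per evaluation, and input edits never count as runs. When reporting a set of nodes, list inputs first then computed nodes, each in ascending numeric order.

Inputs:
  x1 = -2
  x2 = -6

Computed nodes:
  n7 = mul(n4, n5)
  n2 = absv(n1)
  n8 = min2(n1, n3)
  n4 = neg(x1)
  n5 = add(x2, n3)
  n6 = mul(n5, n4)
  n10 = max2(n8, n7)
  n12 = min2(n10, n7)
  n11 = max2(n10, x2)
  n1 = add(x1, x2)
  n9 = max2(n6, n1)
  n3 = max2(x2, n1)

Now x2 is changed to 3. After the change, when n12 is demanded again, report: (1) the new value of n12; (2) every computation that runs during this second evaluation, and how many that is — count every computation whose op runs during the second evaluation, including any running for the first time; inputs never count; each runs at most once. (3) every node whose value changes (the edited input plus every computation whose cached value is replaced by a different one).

First evaluation (everything demanded from the output):
  n1 = add(-2, -6) = -8
  n3 = max2(-6, -8) = -6
  n4 = neg(-2) = 2
  n5 = add(-6, -6) = -12
  n7 = mul(2, -12) = -24
  n8 = min2(-8, -6) = -8
  n10 = max2(-8, -24) = -8
  n12 = min2(-8, -24) = -24

Propagation after the edit:
  n1: runs — x2 -6->3; result 1.
  n3: runs — x2 -6->3; n1 -8->1; result 3.
  n5: runs — x2 -6->3; n3 -6->3; result 6.
  n7: runs — n5 -12->6; result 12.
  n8: runs — n1 -8->1; n3 -6->3; result 1.
  n10: runs — n8 -8->1; n7 -24->12; result 12.
  n12: runs — n10 -8->12; n7 -24->12; result 12.

New value of n12: 12.
Computations that run: n1, n3, n5, n7, n8, n10, n12 — 7 in total.
Values that change: x2, n1, n3, n5, n7, n8, n10, n12.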